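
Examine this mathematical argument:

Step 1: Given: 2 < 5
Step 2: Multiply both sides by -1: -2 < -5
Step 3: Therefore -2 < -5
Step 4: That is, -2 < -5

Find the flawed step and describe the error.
Step 2: Multiply both sides by -1: -2 < -5

Step 2 multiplies both sides by -1 but fails to reverse the inequality sign. When multiplying (or dividing) an inequality by a negative number, the direction must be reversed. Since 2 < 5, we should get -2 > -5, i.e., -2 > -5.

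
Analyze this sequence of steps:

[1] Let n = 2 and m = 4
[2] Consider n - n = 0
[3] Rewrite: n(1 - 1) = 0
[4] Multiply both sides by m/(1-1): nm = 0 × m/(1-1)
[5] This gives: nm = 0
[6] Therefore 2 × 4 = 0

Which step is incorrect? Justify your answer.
Step 4: Multiply both sides by m/(1-1): nm = 0 × m/(1-1)

Step 4 multiplies both sides by m/(1-1). However, 1-1 = 0, so this is multiplication by m/0, which is undefined. We cannot multiply by an undefined expression.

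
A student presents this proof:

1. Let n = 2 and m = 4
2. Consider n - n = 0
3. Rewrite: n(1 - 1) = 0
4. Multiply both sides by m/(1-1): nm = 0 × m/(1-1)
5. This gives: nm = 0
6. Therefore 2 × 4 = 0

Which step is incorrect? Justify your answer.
Step 4: Multiply both sides by m/(1-1): nm = 0 × m/(1-1)

Step 4 multiplies both sides by m/(1-1). However, 1-1 = 0, so this is multiplication by m/0, which is undefined. We cannot multiply by an undefined expression.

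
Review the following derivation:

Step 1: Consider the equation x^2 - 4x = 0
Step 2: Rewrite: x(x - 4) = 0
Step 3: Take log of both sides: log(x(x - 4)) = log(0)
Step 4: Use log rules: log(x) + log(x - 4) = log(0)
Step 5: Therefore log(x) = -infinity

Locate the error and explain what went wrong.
Step 3: Take log of both sides: log(x(x - 4)) = log(0)

Step 3 takes the logarithm of both sides, resulting in log(0) on the right side. The logarithm is only defined for positive numbers; log(0) is undefined (approaches negative infinity). This operation is invalid.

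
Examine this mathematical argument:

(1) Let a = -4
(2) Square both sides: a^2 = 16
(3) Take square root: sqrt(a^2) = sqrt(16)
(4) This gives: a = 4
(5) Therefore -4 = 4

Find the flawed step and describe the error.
Step 4: This gives: a = 4

Step 4 incorrectly states that sqrt(a^2) = a. The correct identity is sqrt(a^2) = |a|. Since a = -4 < 0, we have sqrt(a^2) = |-4| = 4, not a = -4.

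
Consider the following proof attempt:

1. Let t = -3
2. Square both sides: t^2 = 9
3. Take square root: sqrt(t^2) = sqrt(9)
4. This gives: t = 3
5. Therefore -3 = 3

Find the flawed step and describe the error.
Step 4: This gives: t = 3

Step 4 incorrectly states that sqrt(t^2) = t. The correct identity is sqrt(t^2) = |t|. Since t = -3 < 0, we have sqrt(t^2) = |-3| = 3, not t = -3.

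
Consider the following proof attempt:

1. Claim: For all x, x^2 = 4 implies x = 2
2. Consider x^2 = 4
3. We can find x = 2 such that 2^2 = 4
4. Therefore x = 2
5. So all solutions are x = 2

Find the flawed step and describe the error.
Step 4: Therefore x = 2

Step 4 incorrectly concludes that x = 2 is the only solution. The proof shows that x = 2 is A solution (existence), but does not show it is the ONLY solution (uniqueness). In fact, x = -2 is also a solution since (-2)^2 = 4. Finding one solution doesn't prove there are no others.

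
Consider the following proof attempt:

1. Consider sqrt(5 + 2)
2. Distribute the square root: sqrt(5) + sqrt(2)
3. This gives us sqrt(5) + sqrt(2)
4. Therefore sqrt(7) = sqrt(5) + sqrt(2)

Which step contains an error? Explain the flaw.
Step 2: Distribute the square root: sqrt(5) + sqrt(2)

Step 2 incorrectly 'distributes' the square root over addition. The square root function does not distribute: sqrt(a + b) ≠ sqrt(a) + sqrt(b). In fact, sqrt(5 + 2) = sqrt(7) ≈ 2.6458, while sqrt(5) + sqrt(2) ≈ 3.6503.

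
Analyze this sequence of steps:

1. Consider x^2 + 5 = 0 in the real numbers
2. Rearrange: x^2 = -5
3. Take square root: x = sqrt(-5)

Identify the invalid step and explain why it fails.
Step 3: Take square root: x = sqrt(-5)

Step 3 takes the square root of -5, which is negative. In the real number system, the square root of a negative number is undefined. The equation x^2 + 5 = 0 has no real solutions. Square roots of negative numbers only exist in the complex numbers.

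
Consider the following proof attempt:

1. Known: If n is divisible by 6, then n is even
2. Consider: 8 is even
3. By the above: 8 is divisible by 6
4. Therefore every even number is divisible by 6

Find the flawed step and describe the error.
Step 3: By the above: 8 is divisible by 6

Step 3 commits the fallacy of affirming the consequent. The known fact 'divisible by 6 → even' does NOT imply 'even → divisible by 6'. That would be the converse, which is false. For example, 8 is even but 8 ÷ 6 = 1.33, which is not an integer.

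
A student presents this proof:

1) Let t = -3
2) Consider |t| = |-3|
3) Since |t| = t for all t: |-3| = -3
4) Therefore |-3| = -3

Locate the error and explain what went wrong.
Step 3: Since |t| = t for all t: |-3| = -3

Step 3 incorrectly states that |t| = t for all t. The correct definition is |t| = t when t >= 0, and |t| = -t when t < 0. Since -3 < 0, we have |-3| = -(-3) = 3, not -3.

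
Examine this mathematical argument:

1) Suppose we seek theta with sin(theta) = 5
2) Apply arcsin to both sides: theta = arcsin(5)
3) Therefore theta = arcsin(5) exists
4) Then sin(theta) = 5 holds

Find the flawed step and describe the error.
Step 2: Apply arcsin to both sides: theta = arcsin(5)

Step 2 applies arcsin to 5. However, arcsin(x) is only defined for x in [-1, 1] because sin(theta) can only produce values in that range. Since |5| > 1, arcsin(5) is undefined. There is no angle whose sine equals 5.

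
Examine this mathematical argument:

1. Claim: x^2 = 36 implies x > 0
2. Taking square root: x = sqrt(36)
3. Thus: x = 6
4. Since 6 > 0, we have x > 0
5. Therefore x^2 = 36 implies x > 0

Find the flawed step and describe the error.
Step 2: Taking square root: x = sqrt(36)

Step 2 takes the square root and assumes the positive root only. The equation x^2 = 36 actually has two solutions: x = 6 and x = -6. The proof silently assumes x > 0 without justification, then uses this assumption to conclude x > 0, which is circular. The counterexample x = -6 shows the claim is false.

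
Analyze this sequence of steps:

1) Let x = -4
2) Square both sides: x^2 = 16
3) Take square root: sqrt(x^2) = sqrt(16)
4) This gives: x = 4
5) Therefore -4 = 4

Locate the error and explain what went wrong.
Step 4: This gives: x = 4

Step 4 incorrectly states that sqrt(x^2) = x. The correct identity is sqrt(x^2) = |x|. Since x = -4 < 0, we have sqrt(x^2) = |-4| = 4, not x = -4.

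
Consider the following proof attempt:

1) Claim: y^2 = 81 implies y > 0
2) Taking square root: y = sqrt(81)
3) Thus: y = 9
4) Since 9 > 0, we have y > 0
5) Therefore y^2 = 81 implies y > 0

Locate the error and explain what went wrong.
Step 2: Taking square root: y = sqrt(81)

Step 2 takes the square root and assumes the positive root only. The equation y^2 = 81 actually has two solutions: y = 9 and y = -9. The proof silently assumes y > 0 without justification, then uses this assumption to conclude y > 0, which is circular. The counterexample y = -9 shows the claim is false.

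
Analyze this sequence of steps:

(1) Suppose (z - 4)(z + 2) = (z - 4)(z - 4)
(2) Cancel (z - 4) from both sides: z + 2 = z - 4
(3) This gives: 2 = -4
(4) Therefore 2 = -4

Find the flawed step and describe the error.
Step 2: Cancel (z - 4) from both sides: z + 2 = z - 4

Step 2 cancels (z - 4) from both sides. This is only valid if (z - 4) ≠ 0, i.e., z ≠ 4. When z = 4, both sides equal zero regardless of the other factors. The correct approach requires considering z = 4 as a separate case.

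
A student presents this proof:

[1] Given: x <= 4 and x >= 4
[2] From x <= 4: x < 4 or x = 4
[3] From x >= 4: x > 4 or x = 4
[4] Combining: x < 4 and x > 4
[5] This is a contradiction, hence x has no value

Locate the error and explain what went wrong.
Step 4: Combining: x < 4 and x > 4

Step 4 incorrectly combines the conditions. From x <= 4 and x >= 4, the intersection is x = 4. The error treats the 'or' cases as 'and' requirements. The correct conclusion is that x = 4 is the unique solution, not that no solution exists.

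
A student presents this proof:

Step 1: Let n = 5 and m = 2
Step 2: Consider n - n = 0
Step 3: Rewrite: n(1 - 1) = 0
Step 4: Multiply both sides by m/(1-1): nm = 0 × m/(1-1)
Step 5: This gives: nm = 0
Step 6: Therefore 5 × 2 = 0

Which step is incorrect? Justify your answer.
Step 4: Multiply both sides by m/(1-1): nm = 0 × m/(1-1)

Step 4 multiplies both sides by m/(1-1). However, 1-1 = 0, so this is multiplication by m/0, which is undefined. We cannot multiply by an undefined expression.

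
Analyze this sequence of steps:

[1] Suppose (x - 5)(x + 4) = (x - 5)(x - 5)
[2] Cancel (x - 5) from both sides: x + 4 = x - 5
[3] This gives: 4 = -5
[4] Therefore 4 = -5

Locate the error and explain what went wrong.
Step 2: Cancel (x - 5) from both sides: x + 4 = x - 5

Step 2 cancels (x - 5) from both sides. This is only valid if (x - 5) ≠ 0, i.e., x ≠ 5. When x = 5, both sides equal zero regardless of the other factors. The correct approach requires considering x = 5 as a separate case.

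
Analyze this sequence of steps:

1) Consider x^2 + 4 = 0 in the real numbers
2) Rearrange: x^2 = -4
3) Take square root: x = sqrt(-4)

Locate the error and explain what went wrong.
Step 3: Take square root: x = sqrt(-4)

Step 3 takes the square root of -4, which is negative. In the real number system, the square root of a negative number is undefined. The equation x^2 + 4 = 0 has no real solutions. Square roots of negative numbers only exist in the complex numbers.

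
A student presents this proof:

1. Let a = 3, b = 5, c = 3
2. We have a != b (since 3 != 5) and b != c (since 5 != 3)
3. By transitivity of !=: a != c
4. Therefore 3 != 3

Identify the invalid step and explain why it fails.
Step 3: By transitivity of !=: a != c

Step 3 incorrectly applies transitivity to the '!=' relation. Transitivity states: if a R b and b R c, then a R c. However, '!=' is not transitive. Counterexample: 3 != 5 and 5 != 3, but 3 = 3 (both equal 3). Transitivity holds for relations like <, <=, =, but not for !=.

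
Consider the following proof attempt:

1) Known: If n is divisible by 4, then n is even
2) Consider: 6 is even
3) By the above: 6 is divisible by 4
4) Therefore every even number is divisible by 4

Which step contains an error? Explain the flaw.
Step 3: By the above: 6 is divisible by 4

Step 3 commits the fallacy of affirming the consequent. The known fact 'divisible by 4 → even' does NOT imply 'even → divisible by 4'. That would be the converse, which is false. For example, 6 is even but 6 ÷ 4 = 1.50, which is not an integer.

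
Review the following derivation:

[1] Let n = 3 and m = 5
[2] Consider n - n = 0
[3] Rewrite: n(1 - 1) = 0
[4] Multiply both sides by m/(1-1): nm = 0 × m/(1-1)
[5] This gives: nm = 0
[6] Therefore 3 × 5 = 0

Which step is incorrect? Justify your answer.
Step 4: Multiply both sides by m/(1-1): nm = 0 × m/(1-1)

Step 4 multiplies both sides by m/(1-1). However, 1-1 = 0, so this is multiplication by m/0, which is undefined. We cannot multiply by an undefined expression.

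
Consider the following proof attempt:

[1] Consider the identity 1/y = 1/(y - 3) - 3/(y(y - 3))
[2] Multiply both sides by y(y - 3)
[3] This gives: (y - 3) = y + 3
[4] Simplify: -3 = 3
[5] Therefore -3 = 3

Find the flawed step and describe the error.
Step 3: This gives: (y - 3) = y + 3

Step 3 makes a sign error when clearing denominators. Multiplying -3/(y(y - 3)) by y(y - 3) gives -3, not +3. The correct result is (y - 3) = y - 3, which is trivially true, not (y - 3) = y + 3. (Step 1 is a valid identity: 1/(y - 3) - 3/(y(y - 3)) = (y - 3)/(y(y - 3)) = 1/y.)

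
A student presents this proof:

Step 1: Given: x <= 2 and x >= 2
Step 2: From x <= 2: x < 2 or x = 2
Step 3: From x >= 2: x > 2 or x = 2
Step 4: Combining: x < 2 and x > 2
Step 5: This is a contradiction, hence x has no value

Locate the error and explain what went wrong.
Step 4: Combining: x < 2 and x > 2

Step 4 incorrectly combines the conditions. From x <= 2 and x >= 2, the intersection is x = 2. The error treats the 'or' cases as 'and' requirements. The correct conclusion is that x = 2 is the unique solution, not that no solution exists.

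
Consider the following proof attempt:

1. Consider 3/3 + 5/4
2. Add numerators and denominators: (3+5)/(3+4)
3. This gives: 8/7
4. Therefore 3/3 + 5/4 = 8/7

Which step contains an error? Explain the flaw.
Step 2: Add numerators and denominators: (3+5)/(3+4)

Step 2 incorrectly adds fractions by separately adding numerators and denominators. This is wrong. The correct method requires a common denominator: 3/3 + 5/4 = (3×4 + 5×3)/(3×4) = 27/12 = 9/4. The method used gives 8/7, which is different.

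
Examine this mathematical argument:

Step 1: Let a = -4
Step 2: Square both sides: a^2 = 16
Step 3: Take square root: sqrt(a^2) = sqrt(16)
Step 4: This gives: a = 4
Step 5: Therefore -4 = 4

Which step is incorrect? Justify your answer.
Step 4: This gives: a = 4

Step 4 incorrectly states that sqrt(a^2) = a. The correct identity is sqrt(a^2) = |a|. Since a = -4 < 0, we have sqrt(a^2) = |-4| = 4, not a = -4.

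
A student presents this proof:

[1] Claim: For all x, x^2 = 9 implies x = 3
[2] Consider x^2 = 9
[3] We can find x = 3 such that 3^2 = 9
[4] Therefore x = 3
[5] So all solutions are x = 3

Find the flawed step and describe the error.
Step 4: Therefore x = 3

Step 4 incorrectly concludes that x = 3 is the only solution. The proof shows that x = 3 is A solution (existence), but does not show it is the ONLY solution (uniqueness). In fact, x = -3 is also a solution since (-3)^2 = 9. Finding one solution doesn't prove there are no others.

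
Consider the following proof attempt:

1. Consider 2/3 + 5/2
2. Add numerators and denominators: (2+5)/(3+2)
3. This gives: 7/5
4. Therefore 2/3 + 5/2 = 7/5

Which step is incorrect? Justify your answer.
Step 2: Add numerators and denominators: (2+5)/(3+2)

Step 2 incorrectly adds fractions by separately adding numerators and denominators. This is wrong. The correct method requires a common denominator: 2/3 + 5/2 = (2×2 + 5×3)/(3×2) = 19/6 = 19/6. The method used gives 7/5, which is different.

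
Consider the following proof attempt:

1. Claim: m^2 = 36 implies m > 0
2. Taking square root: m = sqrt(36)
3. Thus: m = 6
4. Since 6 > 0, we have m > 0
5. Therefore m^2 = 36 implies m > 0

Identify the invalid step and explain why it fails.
Step 2: Taking square root: m = sqrt(36)

Step 2 takes the square root and assumes the positive root only. The equation m^2 = 36 actually has two solutions: m = 6 and m = -6. The proof silently assumes m > 0 without justification, then uses this assumption to conclude m > 0, which is circular. The counterexample m = -6 shows the claim is false.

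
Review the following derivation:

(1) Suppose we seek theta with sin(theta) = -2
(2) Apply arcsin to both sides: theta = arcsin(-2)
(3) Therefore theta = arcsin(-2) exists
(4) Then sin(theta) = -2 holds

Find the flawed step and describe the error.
Step 2: Apply arcsin to both sides: theta = arcsin(-2)

Step 2 applies arcsin to -2. However, arcsin(x) is only defined for x in [-1, 1] because sin(theta) can only produce values in that range. Since |-2| > 1, arcsin(-2) is undefined. There is no angle whose sine equals -2.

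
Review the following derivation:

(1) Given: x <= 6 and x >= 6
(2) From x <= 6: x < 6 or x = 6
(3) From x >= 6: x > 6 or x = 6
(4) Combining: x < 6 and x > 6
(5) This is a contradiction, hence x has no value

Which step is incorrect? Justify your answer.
Step 4: Combining: x < 6 and x > 6

Step 4 incorrectly combines the conditions. From x <= 6 and x >= 6, the intersection is x = 6. The error treats the 'or' cases as 'and' requirements. The correct conclusion is that x = 6 is the unique solution, not that no solution exists.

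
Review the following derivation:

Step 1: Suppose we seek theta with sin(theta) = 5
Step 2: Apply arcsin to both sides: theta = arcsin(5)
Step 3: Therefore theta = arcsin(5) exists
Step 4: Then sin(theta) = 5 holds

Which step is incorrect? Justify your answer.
Step 2: Apply arcsin to both sides: theta = arcsin(5)

Step 2 applies arcsin to 5. However, arcsin(x) is only defined for x in [-1, 1] because sin(theta) can only produce values in that range. Since |5| > 1, arcsin(5) is undefined. There is no angle whose sine equals 5.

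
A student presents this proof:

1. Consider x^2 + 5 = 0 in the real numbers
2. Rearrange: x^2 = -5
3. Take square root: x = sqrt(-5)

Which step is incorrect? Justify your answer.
Step 3: Take square root: x = sqrt(-5)

Step 3 takes the square root of -5, which is negative. In the real number system, the square root of a negative number is undefined. The equation x^2 + 5 = 0 has no real solutions. Square roots of negative numbers only exist in the complex numbers.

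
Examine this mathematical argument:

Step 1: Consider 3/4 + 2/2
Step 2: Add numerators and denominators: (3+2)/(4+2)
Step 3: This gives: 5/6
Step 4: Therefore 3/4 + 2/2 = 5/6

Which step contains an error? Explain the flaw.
Step 2: Add numerators and denominators: (3+2)/(4+2)

Step 2 incorrectly adds fractions by separately adding numerators and denominators. This is wrong. The correct method requires a common denominator: 3/4 + 2/2 = (3×2 + 2×4)/(4×2) = 14/8 = 7/4. The method used gives 5/6, which is different.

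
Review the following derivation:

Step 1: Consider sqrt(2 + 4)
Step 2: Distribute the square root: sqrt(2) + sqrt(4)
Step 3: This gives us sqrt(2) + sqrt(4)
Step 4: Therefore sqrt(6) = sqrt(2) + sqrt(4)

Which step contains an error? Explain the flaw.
Step 2: Distribute the square root: sqrt(2) + sqrt(4)

Step 2 incorrectly 'distributes' the square root over addition. The square root function does not distribute: sqrt(a + b) ≠ sqrt(a) + sqrt(b). In fact, sqrt(2 + 4) = sqrt(6) ≈ 2.4495, while sqrt(2) + sqrt(4) ≈ 3.4142.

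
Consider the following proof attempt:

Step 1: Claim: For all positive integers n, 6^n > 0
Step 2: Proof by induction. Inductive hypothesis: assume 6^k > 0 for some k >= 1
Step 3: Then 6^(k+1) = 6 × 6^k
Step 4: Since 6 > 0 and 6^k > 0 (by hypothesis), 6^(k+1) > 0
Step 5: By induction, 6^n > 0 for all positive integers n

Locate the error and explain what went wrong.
Step 5: By induction, 6^n > 0 for all positive integers n

Step 5 concludes the proof by induction, but no base case was ever established. A valid induction proof requires: (1) a base case proving 6^1 > 0, and (2) an inductive step showing IF 6^k > 0 THEN 6^(k+1) > 0. Steps 2-4 correctly establish the inductive step, but without the base case the conclusion in step 5 does not follow.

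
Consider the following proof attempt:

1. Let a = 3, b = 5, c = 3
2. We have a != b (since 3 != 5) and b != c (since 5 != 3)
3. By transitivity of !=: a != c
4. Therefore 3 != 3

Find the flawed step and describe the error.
Step 3: By transitivity of !=: a != c

Step 3 incorrectly applies transitivity to the '!=' relation. Transitivity states: if a R b and b R c, then a R c. However, '!=' is not transitive. Counterexample: 3 != 5 and 5 != 3, but 3 = 3 (both equal 3). Transitivity holds for relations like <, <=, =, but not for !=.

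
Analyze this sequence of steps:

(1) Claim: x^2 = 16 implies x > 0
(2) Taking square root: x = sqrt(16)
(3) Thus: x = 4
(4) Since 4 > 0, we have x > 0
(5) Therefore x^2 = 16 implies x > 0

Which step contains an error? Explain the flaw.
Step 2: Taking square root: x = sqrt(16)

Step 2 takes the square root and assumes the positive root only. The equation x^2 = 16 actually has two solutions: x = 4 and x = -4. The proof silently assumes x > 0 without justification, then uses this assumption to conclude x > 0, which is circular. The counterexample x = -4 shows the claim is false.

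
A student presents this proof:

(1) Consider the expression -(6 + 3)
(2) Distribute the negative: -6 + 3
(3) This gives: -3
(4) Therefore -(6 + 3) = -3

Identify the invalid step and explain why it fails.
Step 2: Distribute the negative: -6 + 3

Step 2 incorrectly distributes the negative sign. The correct distribution is -(6 + 3) = -6 - 3 = -9. The negative must be applied to both terms, not just the first. The error treats -(6 + 3) as -6 + 3, which equals -3 instead of -9.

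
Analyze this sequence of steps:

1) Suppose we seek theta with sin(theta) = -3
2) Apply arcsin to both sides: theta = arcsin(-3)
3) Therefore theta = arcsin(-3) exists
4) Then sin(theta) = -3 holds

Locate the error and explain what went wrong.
Step 2: Apply arcsin to both sides: theta = arcsin(-3)

Step 2 applies arcsin to -3. However, arcsin(x) is only defined for x in [-1, 1] because sin(theta) can only produce values in that range. Since |-3| > 1, arcsin(-3) is undefined. There is no angle whose sine equals -3.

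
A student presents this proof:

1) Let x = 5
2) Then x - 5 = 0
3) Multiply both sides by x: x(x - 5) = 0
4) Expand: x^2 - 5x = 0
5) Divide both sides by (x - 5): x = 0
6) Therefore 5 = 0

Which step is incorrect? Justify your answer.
Step 5: Divide both sides by (x - 5): x = 0

Step 5 divides both sides by (x - 5). However, since x = 5, we have (x - 5) = 0. Division by zero is undefined, making this step invalid.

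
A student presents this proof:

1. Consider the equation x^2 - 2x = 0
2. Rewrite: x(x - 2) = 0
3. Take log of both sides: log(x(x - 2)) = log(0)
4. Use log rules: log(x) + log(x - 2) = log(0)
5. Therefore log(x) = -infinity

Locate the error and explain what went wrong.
Step 3: Take log of both sides: log(x(x - 2)) = log(0)

Step 3 takes the logarithm of both sides, resulting in log(0) on the right side. The logarithm is only defined for positive numbers; log(0) is undefined (approaches negative infinity). This operation is invalid.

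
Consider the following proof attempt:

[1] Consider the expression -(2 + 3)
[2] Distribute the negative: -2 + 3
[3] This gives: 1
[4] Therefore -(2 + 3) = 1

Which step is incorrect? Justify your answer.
Step 2: Distribute the negative: -2 + 3

Step 2 incorrectly distributes the negative sign. The correct distribution is -(2 + 3) = -2 - 3 = -5. The negative must be applied to both terms, not just the first. The error treats -(2 + 3) as -2 + 3, which equals 1 instead of -5.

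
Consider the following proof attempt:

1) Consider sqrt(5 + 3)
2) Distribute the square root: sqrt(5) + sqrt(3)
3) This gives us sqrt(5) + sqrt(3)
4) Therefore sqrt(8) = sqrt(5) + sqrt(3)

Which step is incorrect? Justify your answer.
Step 2: Distribute the square root: sqrt(5) + sqrt(3)

Step 2 incorrectly 'distributes' the square root over addition. The square root function does not distribute: sqrt(a + b) ≠ sqrt(a) + sqrt(b). In fact, sqrt(5 + 3) = sqrt(8) ≈ 2.8284, while sqrt(5) + sqrt(3) ≈ 3.9681.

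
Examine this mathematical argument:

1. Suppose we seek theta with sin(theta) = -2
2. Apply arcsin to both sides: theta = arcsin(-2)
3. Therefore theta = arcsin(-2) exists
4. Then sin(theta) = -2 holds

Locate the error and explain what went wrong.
Step 2: Apply arcsin to both sides: theta = arcsin(-2)

Step 2 applies arcsin to -2. However, arcsin(x) is only defined for x in [-1, 1] because sin(theta) can only produce values in that range. Since |-2| > 1, arcsin(-2) is undefined. There is no angle whose sine equals -2.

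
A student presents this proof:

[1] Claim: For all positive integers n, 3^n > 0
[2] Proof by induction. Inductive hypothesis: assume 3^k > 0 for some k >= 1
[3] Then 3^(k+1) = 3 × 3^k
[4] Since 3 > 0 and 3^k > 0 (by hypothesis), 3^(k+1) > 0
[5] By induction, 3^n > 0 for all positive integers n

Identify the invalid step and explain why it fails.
Step 5: By induction, 3^n > 0 for all positive integers n

Step 5 concludes the proof by induction, but no base case was ever established. A valid induction proof requires: (1) a base case proving 3^1 > 0, and (2) an inductive step showing IF 3^k > 0 THEN 3^(k+1) > 0. Steps 2-4 correctly establish the inductive step, but without the base case the conclusion in step 5 does not follow.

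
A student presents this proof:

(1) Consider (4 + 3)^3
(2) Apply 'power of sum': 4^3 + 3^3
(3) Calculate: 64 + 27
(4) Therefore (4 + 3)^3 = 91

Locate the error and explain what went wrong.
Step 2: Apply 'power of sum': 4^3 + 3^3

Step 2 incorrectly applies a non-existent rule '(a+b)^n = a^n + b^n'. This is false in general. The correct expansion uses the binomial theorem. The actual value is (4 + 3)^3 = 7^3 = 343, not 91.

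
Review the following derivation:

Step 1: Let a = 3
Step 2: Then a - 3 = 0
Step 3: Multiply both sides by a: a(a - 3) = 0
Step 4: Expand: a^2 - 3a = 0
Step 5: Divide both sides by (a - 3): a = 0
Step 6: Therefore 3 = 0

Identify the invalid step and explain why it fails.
Step 5: Divide both sides by (a - 3): a = 0

Step 5 divides both sides by (a - 3). However, since a = 3, we have (a - 3) = 0. Division by zero is undefined, making this step invalid.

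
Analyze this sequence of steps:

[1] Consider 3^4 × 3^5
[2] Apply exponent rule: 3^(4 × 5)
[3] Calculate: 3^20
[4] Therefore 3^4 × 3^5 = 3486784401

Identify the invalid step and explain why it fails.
Step 2: Apply exponent rule: 3^(4 × 5)

Step 2 incorrectly states that a^b × a^c = a^(b×c). The correct rule is a^b × a^c = a^(b+c). The actual value is 3^4 × 3^5 = 3^9 = 19683, not 3^20 = 3486784401.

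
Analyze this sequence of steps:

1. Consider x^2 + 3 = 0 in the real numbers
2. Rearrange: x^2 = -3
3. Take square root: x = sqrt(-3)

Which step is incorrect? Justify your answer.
Step 3: Take square root: x = sqrt(-3)

Step 3 takes the square root of -3, which is negative. In the real number system, the square root of a negative number is undefined. The equation x^2 + 3 = 0 has no real solutions. Square roots of negative numbers only exist in the complex numbers.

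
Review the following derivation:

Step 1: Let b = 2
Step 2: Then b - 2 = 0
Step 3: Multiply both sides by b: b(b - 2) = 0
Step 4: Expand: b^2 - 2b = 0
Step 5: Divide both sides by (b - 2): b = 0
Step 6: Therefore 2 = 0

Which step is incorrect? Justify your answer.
Step 5: Divide both sides by (b - 2): b = 0

Step 5 divides both sides by (b - 2). However, since b = 2, we have (b - 2) = 0. Division by zero is undefined, making this step invalid.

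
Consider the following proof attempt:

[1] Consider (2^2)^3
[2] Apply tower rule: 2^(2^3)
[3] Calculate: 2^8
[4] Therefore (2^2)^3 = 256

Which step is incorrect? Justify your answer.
Step 2: Apply tower rule: 2^(2^3)

Step 2 incorrectly states that (a^b)^c = a^(b^c). The correct rule is (a^b)^c = a^(b×c). The actual value is (2^2)^3 = 2^6 = 64, not 2^8 = 256.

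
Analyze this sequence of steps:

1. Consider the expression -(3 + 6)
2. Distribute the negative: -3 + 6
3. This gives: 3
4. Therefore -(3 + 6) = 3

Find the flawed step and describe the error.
Step 2: Distribute the negative: -3 + 6

Step 2 incorrectly distributes the negative sign. The correct distribution is -(3 + 6) = -3 - 6 = -9. The negative must be applied to both terms, not just the first. The error treats -(3 + 6) as -3 + 6, which equals 3 instead of -9.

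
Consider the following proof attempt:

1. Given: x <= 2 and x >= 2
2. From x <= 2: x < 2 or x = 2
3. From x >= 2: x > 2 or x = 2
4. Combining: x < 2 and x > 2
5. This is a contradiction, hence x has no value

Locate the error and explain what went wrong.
Step 4: Combining: x < 2 and x > 2

Step 4 incorrectly combines the conditions. From x <= 2 and x >= 2, the intersection is x = 2. The error treats the 'or' cases as 'and' requirements. The correct conclusion is that x = 2 is the unique solution, not that no solution exists.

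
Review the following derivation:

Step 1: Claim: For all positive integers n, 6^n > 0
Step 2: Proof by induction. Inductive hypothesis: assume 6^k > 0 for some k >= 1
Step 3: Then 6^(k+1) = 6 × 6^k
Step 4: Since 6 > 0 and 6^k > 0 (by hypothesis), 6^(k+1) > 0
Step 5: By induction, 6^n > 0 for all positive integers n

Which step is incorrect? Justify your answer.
Step 5: By induction, 6^n > 0 for all positive integers n

Step 5 concludes the proof by induction, but no base case was ever established. A valid induction proof requires: (1) a base case proving 6^1 > 0, and (2) an inductive step showing IF 6^k > 0 THEN 6^(k+1) > 0. Steps 2-4 correctly establish the inductive step, but without the base case the conclusion in step 5 does not follow.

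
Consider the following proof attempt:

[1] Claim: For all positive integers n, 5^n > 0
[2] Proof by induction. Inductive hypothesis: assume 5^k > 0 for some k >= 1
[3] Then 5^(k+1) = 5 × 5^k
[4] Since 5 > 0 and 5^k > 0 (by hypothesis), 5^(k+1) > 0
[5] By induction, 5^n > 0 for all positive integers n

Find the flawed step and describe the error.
Step 5: By induction, 5^n > 0 for all positive integers n

Step 5 concludes the proof by induction, but no base case was ever established. A valid induction proof requires: (1) a base case proving 5^1 > 0, and (2) an inductive step showing IF 5^k > 0 THEN 5^(k+1) > 0. Steps 2-4 correctly establish the inductive step, but without the base case the conclusion in step 5 does not follow.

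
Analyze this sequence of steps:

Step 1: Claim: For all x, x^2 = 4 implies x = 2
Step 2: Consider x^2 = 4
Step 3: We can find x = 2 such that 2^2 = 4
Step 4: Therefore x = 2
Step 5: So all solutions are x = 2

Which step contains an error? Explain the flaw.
Step 4: Therefore x = 2

Step 4 incorrectly concludes that x = 2 is the only solution. The proof shows that x = 2 is A solution (existence), but does not show it is the ONLY solution (uniqueness). In fact, x = -2 is also a solution since (-2)^2 = 4. Finding one solution doesn't prove there are no others.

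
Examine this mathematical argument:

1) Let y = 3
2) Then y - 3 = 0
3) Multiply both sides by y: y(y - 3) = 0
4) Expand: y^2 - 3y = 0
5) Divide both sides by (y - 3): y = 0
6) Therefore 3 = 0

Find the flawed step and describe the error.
Step 5: Divide both sides by (y - 3): y = 0

Step 5 divides both sides by (y - 3). However, since y = 3, we have (y - 3) = 0. Division by zero is undefined, making this step invalid.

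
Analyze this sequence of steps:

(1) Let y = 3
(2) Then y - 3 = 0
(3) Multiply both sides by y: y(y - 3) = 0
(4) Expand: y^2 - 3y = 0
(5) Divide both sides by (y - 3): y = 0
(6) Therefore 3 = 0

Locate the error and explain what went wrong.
Step 5: Divide both sides by (y - 3): y = 0

Step 5 divides both sides by (y - 3). However, since y = 3, we have (y - 3) = 0. Division by zero is undefined, making this step invalid.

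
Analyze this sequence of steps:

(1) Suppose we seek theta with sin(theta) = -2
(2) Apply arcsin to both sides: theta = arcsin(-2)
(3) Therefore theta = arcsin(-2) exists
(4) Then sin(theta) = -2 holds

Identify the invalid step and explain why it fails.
Step 2: Apply arcsin to both sides: theta = arcsin(-2)

Step 2 applies arcsin to -2. However, arcsin(x) is only defined for x in [-1, 1] because sin(theta) can only produce values in that range. Since |-2| > 1, arcsin(-2) is undefined. There is no angle whose sine equals -2.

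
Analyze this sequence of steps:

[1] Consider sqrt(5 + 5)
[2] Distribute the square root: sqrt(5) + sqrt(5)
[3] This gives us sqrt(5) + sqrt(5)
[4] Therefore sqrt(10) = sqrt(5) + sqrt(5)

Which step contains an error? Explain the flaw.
Step 2: Distribute the square root: sqrt(5) + sqrt(5)

Step 2 incorrectly 'distributes' the square root over addition. The square root function does not distribute: sqrt(a + b) ≠ sqrt(a) + sqrt(b). In fact, sqrt(5 + 5) = sqrt(10) ≈ 3.1623, while sqrt(5) + sqrt(5) ≈ 4.4721.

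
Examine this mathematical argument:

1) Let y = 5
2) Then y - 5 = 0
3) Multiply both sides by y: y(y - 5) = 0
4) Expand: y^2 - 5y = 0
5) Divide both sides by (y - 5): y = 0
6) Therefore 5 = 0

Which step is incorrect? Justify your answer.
Step 5: Divide both sides by (y - 5): y = 0

Step 5 divides both sides by (y - 5). However, since y = 5, we have (y - 5) = 0. Division by zero is undefined, making this step invalid.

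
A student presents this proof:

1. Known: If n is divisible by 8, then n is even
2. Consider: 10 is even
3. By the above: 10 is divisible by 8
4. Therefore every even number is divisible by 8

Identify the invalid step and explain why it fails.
Step 3: By the above: 10 is divisible by 8

Step 3 commits the fallacy of affirming the consequent. The known fact 'divisible by 8 → even' does NOT imply 'even → divisible by 8'. That would be the converse, which is false. For example, 10 is even but 10 ÷ 8 = 1.25, which is not an integer.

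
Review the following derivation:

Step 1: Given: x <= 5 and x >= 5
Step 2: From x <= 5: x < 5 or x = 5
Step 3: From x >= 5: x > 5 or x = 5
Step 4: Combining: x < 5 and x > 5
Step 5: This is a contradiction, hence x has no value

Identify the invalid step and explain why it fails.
Step 4: Combining: x < 5 and x > 5

Step 4 incorrectly combines the conditions. From x <= 5 and x >= 5, the intersection is x = 5. The error treats the 'or' cases as 'and' requirements. The correct conclusion is that x = 5 is the unique solution, not that no solution exists.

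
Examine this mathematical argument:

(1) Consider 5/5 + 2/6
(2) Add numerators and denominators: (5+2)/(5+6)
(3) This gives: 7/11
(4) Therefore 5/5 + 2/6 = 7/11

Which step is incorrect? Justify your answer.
Step 2: Add numerators and denominators: (5+2)/(5+6)

Step 2 incorrectly adds fractions by separately adding numerators and denominators. This is wrong. The correct method requires a common denominator: 5/5 + 2/6 = (5×6 + 2×5)/(5×6) = 40/30 = 4/3. The method used gives 7/11, which is different.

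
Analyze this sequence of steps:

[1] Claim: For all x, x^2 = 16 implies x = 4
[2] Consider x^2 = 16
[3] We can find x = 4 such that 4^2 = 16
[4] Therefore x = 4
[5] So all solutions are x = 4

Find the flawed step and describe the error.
Step 4: Therefore x = 4

Step 4 incorrectly concludes that x = 4 is the only solution. The proof shows that x = 4 is A solution (existence), but does not show it is the ONLY solution (uniqueness). In fact, x = -4 is also a solution since (-4)^2 = 16. Finding one solution doesn't prove there are no others.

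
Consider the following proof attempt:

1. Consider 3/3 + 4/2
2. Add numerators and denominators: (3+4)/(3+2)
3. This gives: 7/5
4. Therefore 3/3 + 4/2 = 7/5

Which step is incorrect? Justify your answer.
Step 2: Add numerators and denominators: (3+4)/(3+2)

Step 2 incorrectly adds fractions by separately adding numerators and denominators. This is wrong. The correct method requires a common denominator: 3/3 + 4/2 = (3×2 + 4×3)/(3×2) = 18/6 = 3. The method used gives 7/5, which is different.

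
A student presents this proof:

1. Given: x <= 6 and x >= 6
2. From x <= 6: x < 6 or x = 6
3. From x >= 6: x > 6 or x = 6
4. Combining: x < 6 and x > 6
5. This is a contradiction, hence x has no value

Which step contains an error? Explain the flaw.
Step 4: Combining: x < 6 and x > 6

Step 4 incorrectly combines the conditions. From x <= 6 and x >= 6, the intersection is x = 6. The error treats the 'or' cases as 'and' requirements. The correct conclusion is that x = 6 is the unique solution, not that no solution exists.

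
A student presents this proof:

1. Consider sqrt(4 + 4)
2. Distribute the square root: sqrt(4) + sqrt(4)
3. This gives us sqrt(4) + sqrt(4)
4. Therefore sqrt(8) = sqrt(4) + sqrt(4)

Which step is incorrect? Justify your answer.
Step 2: Distribute the square root: sqrt(4) + sqrt(4)

Step 2 incorrectly 'distributes' the square root over addition. The square root function does not distribute: sqrt(a + b) ≠ sqrt(a) + sqrt(b). In fact, sqrt(4 + 4) = sqrt(8) ≈ 2.8284, while sqrt(4) + sqrt(4) ≈ 4.0000.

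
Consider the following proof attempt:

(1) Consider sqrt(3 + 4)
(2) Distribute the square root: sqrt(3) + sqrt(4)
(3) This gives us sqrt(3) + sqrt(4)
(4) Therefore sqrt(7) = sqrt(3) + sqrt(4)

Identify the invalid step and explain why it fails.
Step 2: Distribute the square root: sqrt(3) + sqrt(4)

Step 2 incorrectly 'distributes' the square root over addition. The square root function does not distribute: sqrt(a + b) ≠ sqrt(a) + sqrt(b). In fact, sqrt(3 + 4) = sqrt(7) ≈ 2.6458, while sqrt(3) + sqrt(4) ≈ 3.7321.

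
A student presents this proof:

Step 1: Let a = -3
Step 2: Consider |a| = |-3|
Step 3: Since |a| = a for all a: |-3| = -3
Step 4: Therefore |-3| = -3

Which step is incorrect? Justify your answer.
Step 3: Since |a| = a for all a: |-3| = -3

Step 3 incorrectly states that |a| = a for all a. The correct definition is |a| = a when a >= 0, and |a| = -a when a < 0. Since -3 < 0, we have |-3| = -(-3) = 3, not -3.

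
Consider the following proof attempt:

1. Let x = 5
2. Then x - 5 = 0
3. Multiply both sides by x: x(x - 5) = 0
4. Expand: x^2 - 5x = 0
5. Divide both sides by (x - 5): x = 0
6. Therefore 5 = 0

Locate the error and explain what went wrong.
Step 5: Divide both sides by (x - 5): x = 0

Step 5 divides both sides by (x - 5). However, since x = 5, we have (x - 5) = 0. Division by zero is undefined, making this step invalid.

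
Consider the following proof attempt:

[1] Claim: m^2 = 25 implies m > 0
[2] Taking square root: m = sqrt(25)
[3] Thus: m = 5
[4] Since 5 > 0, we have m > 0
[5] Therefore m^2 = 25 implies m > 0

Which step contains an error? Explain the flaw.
Step 2: Taking square root: m = sqrt(25)

Step 2 takes the square root and assumes the positive root only. The equation m^2 = 25 actually has two solutions: m = 5 and m = -5. The proof silently assumes m > 0 without justification, then uses this assumption to conclude m > 0, which is circular. The counterexample m = -5 shows the claim is false.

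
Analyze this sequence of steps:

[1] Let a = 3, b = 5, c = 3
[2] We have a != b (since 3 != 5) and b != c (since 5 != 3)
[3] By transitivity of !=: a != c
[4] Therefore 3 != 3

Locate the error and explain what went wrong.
Step 3: By transitivity of !=: a != c

Step 3 incorrectly applies transitivity to the '!=' relation. Transitivity states: if a R b and b R c, then a R c. However, '!=' is not transitive. Counterexample: 3 != 5 and 5 != 3, but 3 = 3 (both equal 3). Transitivity holds for relations like <, <=, =, but not for !=.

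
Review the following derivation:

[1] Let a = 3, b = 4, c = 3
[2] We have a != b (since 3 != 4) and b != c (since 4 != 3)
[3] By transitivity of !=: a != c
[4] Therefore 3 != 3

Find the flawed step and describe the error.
Step 3: By transitivity of !=: a != c

Step 3 incorrectly applies transitivity to the '!=' relation. Transitivity states: if a R b and b R c, then a R c. However, '!=' is not transitive. Counterexample: 3 != 4 and 4 != 3, but 3 = 3 (both equal 3). Transitivity holds for relations like <, <=, =, but not for !=.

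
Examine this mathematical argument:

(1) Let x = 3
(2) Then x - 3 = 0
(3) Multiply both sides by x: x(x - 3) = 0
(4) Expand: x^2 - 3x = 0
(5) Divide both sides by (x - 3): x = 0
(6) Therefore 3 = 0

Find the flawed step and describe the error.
Step 5: Divide both sides by (x - 3): x = 0

Step 5 divides both sides by (x - 3). However, since x = 3, we have (x - 3) = 0. Division by zero is undefined, making this step invalid.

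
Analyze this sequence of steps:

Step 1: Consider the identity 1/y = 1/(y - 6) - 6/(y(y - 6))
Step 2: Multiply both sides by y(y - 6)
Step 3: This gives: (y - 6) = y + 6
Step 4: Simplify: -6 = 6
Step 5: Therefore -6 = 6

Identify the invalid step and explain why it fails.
Step 3: This gives: (y - 6) = y + 6

Step 3 makes a sign error when clearing denominators. Multiplying -6/(y(y - 6)) by y(y - 6) gives -6, not +6. The correct result is (y - 6) = y - 6, which is trivially true, not (y - 6) = y + 6. (Step 1 is a valid identity: 1/(y - 6) - 6/(y(y - 6)) = (y - 6)/(y(y - 6)) = 1/y.)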